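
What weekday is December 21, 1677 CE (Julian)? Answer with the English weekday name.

Friday

This is JDN 2333937 (31 December 1677 Gregorian).
2333937 ≡ 4 (mod 7); counting from Monday = 0 gives Friday.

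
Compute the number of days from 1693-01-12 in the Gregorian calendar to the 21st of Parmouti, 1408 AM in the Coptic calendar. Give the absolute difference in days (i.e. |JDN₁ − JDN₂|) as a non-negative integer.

JDN of the first date = 2339428.
JDN of the second date = 2339167.
|2339167 − 2339428| = 261.

261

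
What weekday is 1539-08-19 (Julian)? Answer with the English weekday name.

In the proleptic Gregorian calendar this is 29 August 1539 (JDN 2283408).
JDN 2283408 mod 7 = 1, and JDN 0 was a Monday, so this is a Tuesday.

Tuesday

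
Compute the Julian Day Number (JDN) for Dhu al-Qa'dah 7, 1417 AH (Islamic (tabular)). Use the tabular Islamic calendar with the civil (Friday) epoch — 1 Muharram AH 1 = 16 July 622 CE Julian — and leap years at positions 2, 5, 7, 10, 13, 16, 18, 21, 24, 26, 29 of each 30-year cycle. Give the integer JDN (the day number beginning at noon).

2450524

In the Gregorian calendar the same day is 16 March 1997.
JDN 2299161 is 15 October 1582 CE (Gregorian); the target day is +151363 days from there, so JDN = 2450524.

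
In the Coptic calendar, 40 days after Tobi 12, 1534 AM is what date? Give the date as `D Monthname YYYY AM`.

22 Meshir 1534 AM

The starting date is JDN 2385089; 2385089 + 40 = 2385129.
JDN 2385129 corresponds to 22 Meshir 1534 AM.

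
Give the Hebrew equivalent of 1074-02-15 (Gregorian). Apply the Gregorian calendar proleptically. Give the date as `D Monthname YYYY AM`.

Both dates share Julian Day Number 2113376; in the Hebrew calendar that is 9 Adar I 4834 AM.

9 Adar I 4834 AM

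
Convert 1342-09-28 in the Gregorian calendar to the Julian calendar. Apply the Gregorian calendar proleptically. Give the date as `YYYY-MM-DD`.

At this point the Julian calendar is 8 days behind the Gregorian.
28 September 1342 Gregorian − 8 days → 20 September 1342 Julian.

1342-09-20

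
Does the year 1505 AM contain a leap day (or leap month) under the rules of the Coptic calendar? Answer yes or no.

1505 mod 4 = 1; in the Coptic calendar a year is leap when year mod 4 = 3, so it is a common year.

no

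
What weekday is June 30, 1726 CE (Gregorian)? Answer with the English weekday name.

Sunday

JDN 2351649 mod 7 = 6, and JDN 0 was a Monday, so this is a Sunday.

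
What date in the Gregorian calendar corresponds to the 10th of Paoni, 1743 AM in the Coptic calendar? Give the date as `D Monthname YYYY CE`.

Julian Day Number of the source date = 2461574.
Converting JDN 2461574 to the Gregorian calendar gives 17 June 2027 CE.

17 June 2027 CE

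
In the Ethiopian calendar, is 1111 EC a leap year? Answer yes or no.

1111 mod 4 = 3; in the Ethiopian calendar a year is leap when year mod 4 = 3, so it is a leap year.

yes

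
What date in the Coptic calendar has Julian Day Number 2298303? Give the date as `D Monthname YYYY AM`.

The proleptic Gregorian equivalent of JDN 2298303 is 9 June 1580.
In the Coptic calendar that day is 5 Paoni 1296 AM.

5 Paoni 1296 AM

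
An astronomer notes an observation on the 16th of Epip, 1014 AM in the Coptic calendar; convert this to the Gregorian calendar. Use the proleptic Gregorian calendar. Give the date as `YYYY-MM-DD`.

1298-07-17

Both dates share Julian Day Number 2195343; in the Gregorian calendar that is 17 July 1298 CE.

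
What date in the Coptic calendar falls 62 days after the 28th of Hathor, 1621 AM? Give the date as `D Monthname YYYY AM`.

Counting 62 days forward from JDN 2416822 reaches JDN 2416884, which is 30 Tobi 1621 AM.

30 Tobi 1621 AM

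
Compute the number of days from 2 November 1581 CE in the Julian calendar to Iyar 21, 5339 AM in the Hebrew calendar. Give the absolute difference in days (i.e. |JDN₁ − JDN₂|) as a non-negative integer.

First date → JDN 2298824; second date → JDN 2297924.
The interval is |2298824 − 2297924| = 900 days.

900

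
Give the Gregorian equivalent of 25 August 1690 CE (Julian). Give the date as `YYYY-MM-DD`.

1690-09-04

At this point the Julian calendar is 10 days behind the Gregorian.
25 August 1690 Julian + 10 days → 4 September 1690 Gregorian.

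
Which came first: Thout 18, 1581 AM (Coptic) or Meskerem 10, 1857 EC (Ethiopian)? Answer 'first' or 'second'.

second

Converting both to JDN: 2402142 vs 2402134; the smaller is the second.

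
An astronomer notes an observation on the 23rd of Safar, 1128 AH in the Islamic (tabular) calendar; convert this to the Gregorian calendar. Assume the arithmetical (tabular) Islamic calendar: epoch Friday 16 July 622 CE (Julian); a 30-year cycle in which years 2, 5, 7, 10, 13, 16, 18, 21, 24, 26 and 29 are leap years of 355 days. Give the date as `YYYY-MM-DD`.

1716-02-17

Julian Day Number of the source date = 2347863.
Converting JDN 2347863 to the Gregorian calendar gives 17 February 1716 CE.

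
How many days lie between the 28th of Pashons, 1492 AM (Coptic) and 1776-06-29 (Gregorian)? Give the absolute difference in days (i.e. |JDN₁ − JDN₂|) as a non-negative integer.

26

JDN of the first date = 2369885.
JDN of the second date = 2369911.
|2369911 − 2369885| = 26.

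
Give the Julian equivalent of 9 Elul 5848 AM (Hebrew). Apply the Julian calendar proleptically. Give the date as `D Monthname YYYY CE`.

Both dates share Julian Day Number 2483925; in the Julian calendar that is 13 August 2088 CE.

13 August 2088 CE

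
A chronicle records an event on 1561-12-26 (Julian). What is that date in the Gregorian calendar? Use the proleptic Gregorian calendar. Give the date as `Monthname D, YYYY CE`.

January 5, 1562 CE

At this point the Julian calendar is 10 days behind the Gregorian.
26 December 1561 Julian + 10 days → 5 January 1562 Gregorian.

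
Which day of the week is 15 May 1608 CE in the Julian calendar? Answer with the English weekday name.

In the Gregorian calendar this is 25 May 1608 (JDN 2308515).
JDN 2308515 mod 7 = 6, and JDN 0 was a Monday, so this is a Sunday.

Sunday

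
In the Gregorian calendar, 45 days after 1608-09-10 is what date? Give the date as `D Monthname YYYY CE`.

JDN of 1608-09-10 = 2308623.
2308623 + 45 = 2308668.
JDN 2308668 in the Gregorian calendar is 25 October 1608 CE.

25 October 1608 CE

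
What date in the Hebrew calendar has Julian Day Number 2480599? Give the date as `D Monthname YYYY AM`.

JDN 2480599 is 19 July 2079 in the Gregorian calendar.
In the Hebrew calendar that day is 20 Tammuz 5839 AM.

20 Tammuz 5839 AM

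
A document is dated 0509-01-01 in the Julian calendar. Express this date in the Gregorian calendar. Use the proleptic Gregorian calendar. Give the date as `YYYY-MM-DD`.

At this point the Julian calendar is 2 days behind the Gregorian.
1 January 509 Julian + 2 days → 3 January 509 Gregorian.

0509-01-03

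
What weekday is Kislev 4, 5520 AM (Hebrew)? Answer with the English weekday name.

In the Gregorian calendar this is 24 November 1759 (JDN 2363849).
JDN 2363849 mod 7 = 5, and JDN 0 was a Monday, so this is a Saturday.

Saturday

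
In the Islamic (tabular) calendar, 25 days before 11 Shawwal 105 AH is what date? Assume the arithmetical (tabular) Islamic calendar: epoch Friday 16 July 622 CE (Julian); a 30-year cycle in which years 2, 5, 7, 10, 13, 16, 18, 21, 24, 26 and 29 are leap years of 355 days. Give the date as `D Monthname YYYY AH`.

16 Ramadan 105 AH

The starting date is JDN 1985570; 1985570 − 25 = 1985545.
JDN 1985545 corresponds to 16 Ramadan 105 AH.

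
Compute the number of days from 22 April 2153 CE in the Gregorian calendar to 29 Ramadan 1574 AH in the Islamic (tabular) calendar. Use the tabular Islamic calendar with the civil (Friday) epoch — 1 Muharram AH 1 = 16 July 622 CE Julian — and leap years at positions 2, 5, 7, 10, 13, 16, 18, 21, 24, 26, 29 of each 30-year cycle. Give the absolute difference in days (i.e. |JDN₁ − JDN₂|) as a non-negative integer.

1416

JDN of the first date = 2507539.
JDN of the second date = 2506123.
|2506123 − 2507539| = 1416.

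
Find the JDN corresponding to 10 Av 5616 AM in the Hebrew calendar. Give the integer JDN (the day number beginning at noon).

2399173

Equivalently 11 August 1856 (Gregorian).
JDN 2299161 is 15 October 1582 CE (Gregorian); the target day is +100012 days from there, so JDN = 2399173.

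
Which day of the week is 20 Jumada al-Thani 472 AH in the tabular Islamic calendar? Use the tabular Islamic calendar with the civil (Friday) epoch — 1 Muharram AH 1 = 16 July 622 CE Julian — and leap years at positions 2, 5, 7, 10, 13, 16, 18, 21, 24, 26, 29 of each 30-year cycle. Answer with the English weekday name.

Equivalently 24 December 1079 Gregorian, JDN 2115514.
Since JDN mod 7 = 2 (0 = Monday), the day is Wednesday.

Wednesday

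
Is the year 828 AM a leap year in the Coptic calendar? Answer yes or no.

828 mod 4 = 0; in the Coptic calendar a year is leap when year mod 4 = 3, so it is a common year.

no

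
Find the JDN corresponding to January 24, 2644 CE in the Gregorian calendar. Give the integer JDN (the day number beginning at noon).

2686784

JDN 2299161 is 15 October 1582 CE (Gregorian); the target day is +387623 days from there, so JDN = 2686784.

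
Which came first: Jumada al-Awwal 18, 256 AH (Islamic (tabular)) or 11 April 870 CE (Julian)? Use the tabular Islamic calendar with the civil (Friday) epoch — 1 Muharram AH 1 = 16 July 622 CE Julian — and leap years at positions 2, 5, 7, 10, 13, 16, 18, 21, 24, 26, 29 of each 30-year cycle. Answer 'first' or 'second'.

The two dates have Julian Day Numbers 2038938 and 2038926 respectively.
Since 2038926 < 2038938, the second date comes first.

second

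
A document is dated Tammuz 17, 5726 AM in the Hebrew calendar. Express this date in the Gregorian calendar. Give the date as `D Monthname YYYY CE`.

5 July 1966 CE

Julian Day Number of the source date = 2439312.
Converting JDN 2439312 to the Gregorian calendar gives 5 July 1966 CE.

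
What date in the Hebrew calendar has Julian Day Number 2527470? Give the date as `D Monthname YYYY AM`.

25 Cheshvan 5968 AM

The Gregorian equivalent of JDN 2527470 is 17 November 2207.
In the Hebrew calendar that day is 25 Cheshvan 5968 AM.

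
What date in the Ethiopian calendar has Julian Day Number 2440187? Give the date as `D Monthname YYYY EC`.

The Gregorian equivalent of JDN 2440187 is 26 November 1968.
In the Ethiopian calendar that day is 17 Hidar 1961 EC.

17 Hidar 1961 EC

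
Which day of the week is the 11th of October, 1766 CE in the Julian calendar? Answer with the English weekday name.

Wednesday

Equivalently 22 October 1766 Gregorian, JDN 2366373.
JDN 2366373 mod 7 = 2, and JDN 0 was a Monday, so this is a Wednesday.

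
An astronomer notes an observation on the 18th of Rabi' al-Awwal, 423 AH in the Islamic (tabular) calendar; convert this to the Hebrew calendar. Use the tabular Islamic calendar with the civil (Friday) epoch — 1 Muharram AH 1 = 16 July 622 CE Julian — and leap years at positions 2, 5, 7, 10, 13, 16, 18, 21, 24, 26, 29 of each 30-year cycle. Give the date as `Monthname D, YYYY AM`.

Julian Day Number of the source date = 2098059.
Converting JDN 2098059 to the Hebrew calendar gives 18 Adar 4792 AM.

Adar 18, 4792 AM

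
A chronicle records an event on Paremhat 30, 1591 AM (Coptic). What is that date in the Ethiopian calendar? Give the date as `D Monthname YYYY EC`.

Both dates share Julian Day Number 2405986; in the Ethiopian calendar that is 30 Megabit 1867 EC.

30 Megabit 1867 EC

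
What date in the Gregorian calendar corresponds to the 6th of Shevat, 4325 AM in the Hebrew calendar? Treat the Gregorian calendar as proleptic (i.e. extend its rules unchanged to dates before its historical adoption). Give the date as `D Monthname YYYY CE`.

Both dates share Julian Day Number 1927448; in the Gregorian calendar that is 26 January 565 CE.

26 January 565 CE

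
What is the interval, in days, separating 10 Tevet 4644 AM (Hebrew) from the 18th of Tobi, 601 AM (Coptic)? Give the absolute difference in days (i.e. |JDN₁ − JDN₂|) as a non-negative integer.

JDN of the first date = 2043920.
JDN of the second date = 2044317.
|2044317 − 2043920| = 397.

397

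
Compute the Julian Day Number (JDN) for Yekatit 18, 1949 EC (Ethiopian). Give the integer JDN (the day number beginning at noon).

2435895

In the Gregorian calendar the same day is 25 February 1957.
JDN 2400001 is 17 November 1858 CE (Gregorian), MJD 0; the target day is +35894 days from there, so JDN = 2435895.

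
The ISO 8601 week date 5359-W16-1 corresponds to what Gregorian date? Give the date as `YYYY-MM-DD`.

ISO week 1 of 5359 is the week containing the first Thursday of 5359.
Week 16, day 1 (Monday) lands on 5359-04-16.

5359-04-16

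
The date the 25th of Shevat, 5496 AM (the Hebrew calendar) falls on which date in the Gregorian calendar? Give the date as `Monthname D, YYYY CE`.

February 7, 1736 CE

Both dates share Julian Day Number 2355158; in the Gregorian calendar that is 7 February 1736 CE.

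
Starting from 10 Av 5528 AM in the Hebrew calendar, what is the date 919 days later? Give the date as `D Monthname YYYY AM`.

14 Shevat 5531 AM

JDN of 10 Av 5528 AM = 2367014.
2367014 + 919 = 2367933.
JDN 2367933 in the Hebrew calendar is 14 Shevat 5531 AM.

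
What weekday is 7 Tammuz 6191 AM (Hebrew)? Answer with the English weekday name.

Equivalently 18 June 2431 Gregorian, JDN 2609133.
2609133 ≡ 2 (mod 7); counting from Monday = 0 gives Wednesday.

Wednesday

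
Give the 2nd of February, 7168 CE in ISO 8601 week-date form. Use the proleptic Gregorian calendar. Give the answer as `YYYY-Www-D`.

7168-W05-5

The weekday is Friday (ISO weekday 5).
That Friday belongs to ISO week 5 of ISO year 7168.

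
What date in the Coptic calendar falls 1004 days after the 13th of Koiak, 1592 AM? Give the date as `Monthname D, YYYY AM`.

Thout 12, 1595 AM

Counting 1004 days forward from JDN 2406245 reaches JDN 2407249, which is Thout 12, 1595 AM.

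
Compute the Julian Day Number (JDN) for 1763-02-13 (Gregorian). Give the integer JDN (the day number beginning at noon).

2365026

JDN 2400001 is 17 November 1858 CE (Gregorian), MJD 0; the target day is −34975 days from there, so JDN = 2365026.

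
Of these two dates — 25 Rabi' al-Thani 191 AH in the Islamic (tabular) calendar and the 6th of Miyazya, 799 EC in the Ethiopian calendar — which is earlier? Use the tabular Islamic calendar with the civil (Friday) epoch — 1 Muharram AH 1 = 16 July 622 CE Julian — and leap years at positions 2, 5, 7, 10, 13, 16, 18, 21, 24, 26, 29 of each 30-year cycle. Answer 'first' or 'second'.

first

The two dates have Julian Day Numbers 2015883 and 2015905 respectively.
Since 2015883 < 2015905, the first date comes first.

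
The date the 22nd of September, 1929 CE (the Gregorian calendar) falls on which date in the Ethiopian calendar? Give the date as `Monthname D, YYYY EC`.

Meskerem 12, 1922 EC

Julian Day Number of the source date = 2425877.
Converting JDN 2425877 to the Ethiopian calendar gives 12 Meskerem 1922 EC.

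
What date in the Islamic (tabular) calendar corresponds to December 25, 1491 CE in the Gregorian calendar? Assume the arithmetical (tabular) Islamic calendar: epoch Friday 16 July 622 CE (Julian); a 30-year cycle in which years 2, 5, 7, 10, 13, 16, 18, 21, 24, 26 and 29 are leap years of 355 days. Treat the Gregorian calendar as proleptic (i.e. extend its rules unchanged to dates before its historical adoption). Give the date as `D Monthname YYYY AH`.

Julian Day Number of the source date = 2265995.
Converting JDN 2265995 to the tabular Islamic calendar gives 13 Safar 897 AH.

13 Safar 897 AH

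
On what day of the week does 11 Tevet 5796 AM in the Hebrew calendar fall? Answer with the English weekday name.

Friday

This is JDN 2464704 (11 January 2036 Gregorian).
Since JDN mod 7 = 4 (0 = Monday), the day is Friday.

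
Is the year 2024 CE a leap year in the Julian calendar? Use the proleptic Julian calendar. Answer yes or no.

yes

2024 mod 4 = 0, so it is a leap year in the Julian calendar.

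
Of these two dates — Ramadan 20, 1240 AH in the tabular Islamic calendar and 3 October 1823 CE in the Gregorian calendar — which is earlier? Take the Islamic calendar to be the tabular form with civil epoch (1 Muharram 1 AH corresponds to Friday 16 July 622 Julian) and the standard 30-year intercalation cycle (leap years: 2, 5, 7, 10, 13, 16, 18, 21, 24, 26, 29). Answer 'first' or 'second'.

second

First date → JDN 2387755; second date → JDN 2387172.
JDN 2387172 < JDN 2387755, so the second date is earlier.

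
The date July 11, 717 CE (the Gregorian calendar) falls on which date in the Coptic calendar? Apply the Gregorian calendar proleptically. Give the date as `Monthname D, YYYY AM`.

Julian Day Number of the source date = 1983130.
Converting JDN 1983130 to the Coptic calendar gives 13 Epip 433 AM.

Epip 13, 433 AM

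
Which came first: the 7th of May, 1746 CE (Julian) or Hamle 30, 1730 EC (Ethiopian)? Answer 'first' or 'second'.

First date → JDN 2358911; second date → JDN 2356067.
JDN 2356067 < JDN 2358911, so the second date is earlier.

second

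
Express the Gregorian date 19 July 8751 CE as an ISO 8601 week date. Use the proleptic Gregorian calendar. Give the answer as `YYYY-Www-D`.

The weekday is Thursday (ISO weekday 4).
That Thursday belongs to ISO week 29 of ISO year 8751.

8751-W29-4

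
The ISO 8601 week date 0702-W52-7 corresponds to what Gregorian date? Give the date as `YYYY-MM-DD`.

ISO week 1 of 702 is the week containing the first Thursday of 702.
Week 52, day 7 (Sunday) lands on 0702-12-28.

0702-12-28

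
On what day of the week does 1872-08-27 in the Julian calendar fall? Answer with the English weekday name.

Equivalently 8 September 1872 Gregorian, JDN 2405045.
Since JDN mod 7 = 6 (0 = Monday), the day is Sunday.

Sunday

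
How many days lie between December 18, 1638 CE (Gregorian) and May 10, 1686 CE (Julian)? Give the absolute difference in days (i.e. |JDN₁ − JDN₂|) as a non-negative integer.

17320

JDN of the first date = 2319679.
JDN of the second date = 2336999.
|2336999 − 2319679| = 17320.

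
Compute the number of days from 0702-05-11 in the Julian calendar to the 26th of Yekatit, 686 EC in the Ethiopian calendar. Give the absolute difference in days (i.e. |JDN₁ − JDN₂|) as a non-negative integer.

JDN of the first date = 1977594.
JDN of the second date = 1974592.
|1974592 − 1977594| = 3002.

3002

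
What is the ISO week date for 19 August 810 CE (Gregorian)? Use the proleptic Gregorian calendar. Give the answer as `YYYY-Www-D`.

0810-W33-4

The weekday is Thursday (ISO weekday 4).
That Thursday belongs to ISO week 33 of ISO year 810.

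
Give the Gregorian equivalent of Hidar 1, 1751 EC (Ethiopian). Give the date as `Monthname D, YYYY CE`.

Julian Day Number of the source date = 2363468.
Converting JDN 2363468 to the Gregorian calendar gives 8 November 1758 CE.

November 8, 1758 CE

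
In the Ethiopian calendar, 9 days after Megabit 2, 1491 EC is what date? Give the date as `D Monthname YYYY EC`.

JDN of Megabit 2, 1491 EC = 2268624.
2268624 + 9 = 2268633.
JDN 2268633 in the Ethiopian calendar is 11 Megabit 1491 EC.

11 Megabit 1491 EC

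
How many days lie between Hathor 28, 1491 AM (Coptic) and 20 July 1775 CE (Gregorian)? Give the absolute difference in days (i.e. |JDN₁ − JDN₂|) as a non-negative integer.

First date → JDN 2369339; second date → JDN 2369566.
The interval is |2369339 − 2369566| = 227 days.

227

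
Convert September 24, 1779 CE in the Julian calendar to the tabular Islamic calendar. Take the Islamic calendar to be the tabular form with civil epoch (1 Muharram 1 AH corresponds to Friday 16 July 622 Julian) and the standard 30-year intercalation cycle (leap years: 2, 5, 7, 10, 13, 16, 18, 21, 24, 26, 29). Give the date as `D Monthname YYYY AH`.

The source date corresponds to 5 October 1779 in the Gregorian calendar (JDN 2371104).
That day falls on 24 Ramadan 1193 AH in the tabular Islamic calendar.

24 Ramadan 1193 AH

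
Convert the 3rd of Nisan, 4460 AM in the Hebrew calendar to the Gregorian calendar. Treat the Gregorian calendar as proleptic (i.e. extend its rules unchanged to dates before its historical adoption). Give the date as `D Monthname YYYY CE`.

31 March 700 CE

Both dates share Julian Day Number 1976819; in the Gregorian calendar that is 31 March 700 CE.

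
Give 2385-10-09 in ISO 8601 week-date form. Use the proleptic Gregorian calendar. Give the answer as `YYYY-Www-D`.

The weekday is Wednesday (ISO weekday 3).
That Wednesday belongs to ISO week 41 of ISO year 2385.

2385-W41-3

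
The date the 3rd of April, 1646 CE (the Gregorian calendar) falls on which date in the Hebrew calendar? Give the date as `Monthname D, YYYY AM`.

Nisan 18, 5406 AM

Both dates share Julian Day Number 2322342; in the Hebrew calendar that is 18 Nisan 5406 AM.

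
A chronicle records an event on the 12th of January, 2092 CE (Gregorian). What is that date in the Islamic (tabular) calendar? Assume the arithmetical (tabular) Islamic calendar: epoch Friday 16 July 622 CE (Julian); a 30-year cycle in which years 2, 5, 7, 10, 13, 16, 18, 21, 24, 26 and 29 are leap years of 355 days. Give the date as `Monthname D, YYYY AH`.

Sha'ban 2, 1515 AH

Julian Day Number of the source date = 2485159.
Converting JDN 2485159 to the tabular Islamic calendar gives 2 Sha'ban 1515 AH.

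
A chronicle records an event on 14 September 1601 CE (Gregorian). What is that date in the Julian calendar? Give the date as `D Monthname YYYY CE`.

At this point the Julian calendar is 10 days behind the Gregorian.
14 September 1601 Gregorian − 10 days → 4 September 1601 Julian.

4 September 1601 CE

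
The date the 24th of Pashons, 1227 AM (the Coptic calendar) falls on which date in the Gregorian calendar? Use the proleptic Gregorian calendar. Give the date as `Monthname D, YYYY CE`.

Both dates share Julian Day Number 2273089; in the Gregorian calendar that is 29 May 1511 CE.

May 29, 1511 CE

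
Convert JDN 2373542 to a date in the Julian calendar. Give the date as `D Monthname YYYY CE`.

28 May 1786 CE

The Gregorian equivalent of JDN 2373542 is 8 June 1786.
In the Julian calendar that day is 28 May 1786 CE.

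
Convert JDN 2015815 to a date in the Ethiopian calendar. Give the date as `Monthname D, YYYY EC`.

Tir 6, 799 EC

JDN 2015815 is 5 January 807 in the proleptic Gregorian calendar.
In the Ethiopian calendar that day is Tir 6, 799 EC.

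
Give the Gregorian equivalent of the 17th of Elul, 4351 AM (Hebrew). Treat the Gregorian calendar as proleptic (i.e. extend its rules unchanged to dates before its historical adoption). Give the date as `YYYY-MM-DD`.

Julian Day Number of the source date = 1937174.
Converting JDN 1937174 to the Gregorian calendar gives 13 September 591 CE.

0591-09-13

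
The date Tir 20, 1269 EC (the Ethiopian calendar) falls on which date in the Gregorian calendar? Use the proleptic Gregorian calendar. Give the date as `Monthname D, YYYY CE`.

January 22, 1277 CE

Julian Day Number of the source date = 2187497.
Converting JDN 2187497 to the Gregorian calendar gives 22 January 1277 CE.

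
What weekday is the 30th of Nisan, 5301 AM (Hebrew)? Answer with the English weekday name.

Wednesday

Equivalently 7 May 1541 Gregorian, JDN 2284025.
JDN 2284025 mod 7 = 2, and JDN 0 was a Monday, so this is a Wednesday.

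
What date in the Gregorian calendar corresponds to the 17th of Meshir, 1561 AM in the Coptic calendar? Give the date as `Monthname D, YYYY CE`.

February 23, 1845 CE

Julian Day Number of the source date = 2394986.
Converting JDN 2394986 to the Gregorian calendar gives 23 February 1845 CE.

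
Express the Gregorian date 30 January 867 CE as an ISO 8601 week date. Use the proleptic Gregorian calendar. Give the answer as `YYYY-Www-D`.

0867-W04-7

The weekday is Sunday (ISO weekday 7).
That Sunday belongs to ISO week 4 of ISO year 867.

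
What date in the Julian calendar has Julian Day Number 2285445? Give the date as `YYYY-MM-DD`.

1545-03-17

The proleptic Gregorian equivalent of JDN 2285445 is 27 March 1545.
In the Julian calendar that day is 1545-03-17.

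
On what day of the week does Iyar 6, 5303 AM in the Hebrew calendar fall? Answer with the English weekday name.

In the proleptic Gregorian calendar this is 20 April 1543 (JDN 2284738).
Since JDN mod 7 = 1 (0 = Monday), the day is Tuesday.

Tuesday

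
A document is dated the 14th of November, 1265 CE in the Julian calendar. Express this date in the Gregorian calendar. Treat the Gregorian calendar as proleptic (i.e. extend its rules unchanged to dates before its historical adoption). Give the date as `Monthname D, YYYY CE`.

The Julian–Gregorian offset here is 7 days (Julian trailing).
14 November 1265 Julian + 7 days → 21 November 1265 Gregorian.

November 21, 1265 CE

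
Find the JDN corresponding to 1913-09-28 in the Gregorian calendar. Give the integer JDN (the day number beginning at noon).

JDN 2400001 is 17 November 1858 CE (Gregorian), MJD 0; the target day is +20038 days from there, so JDN = 2420039.

2420039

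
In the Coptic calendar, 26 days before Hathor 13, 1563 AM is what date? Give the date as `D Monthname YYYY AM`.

The starting date is JDN 2395622; 2395622 − 26 = 2395596.
JDN 2395596 corresponds to 17 Paopi 1563 AM.

17 Paopi 1563 AM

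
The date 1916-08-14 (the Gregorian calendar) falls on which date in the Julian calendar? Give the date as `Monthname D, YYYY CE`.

August 1, 1916 CE

For dates in this range the Gregorian date is 13 days ahead of the Julian.
14 August 1916 Gregorian − 13 days → 1 August 1916 Julian.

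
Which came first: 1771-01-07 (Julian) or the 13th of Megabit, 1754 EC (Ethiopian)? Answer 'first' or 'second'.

second

First date → JDN 2367922; second date → JDN 2364696.
JDN 2364696 < JDN 2367922, so the second date is earlier.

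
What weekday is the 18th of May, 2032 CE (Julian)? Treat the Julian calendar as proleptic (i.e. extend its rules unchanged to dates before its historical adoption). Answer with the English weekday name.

This is JDN 2463384 (31 May 2032 Gregorian).
Since JDN mod 7 = 0 (0 = Monday), the day is Monday.

Monday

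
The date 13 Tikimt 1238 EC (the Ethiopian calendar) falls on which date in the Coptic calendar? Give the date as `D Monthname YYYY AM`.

Julian Day Number of the source date = 2176077.
Converting JDN 2176077 to the Coptic calendar gives 13 Paopi 962 AM.

13 Paopi 962 AM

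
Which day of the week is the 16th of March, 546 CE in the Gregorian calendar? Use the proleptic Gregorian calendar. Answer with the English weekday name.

JDN 1920557 mod 7 = 2, and JDN 0 was a Monday, so this is a Wednesday.

Wednesday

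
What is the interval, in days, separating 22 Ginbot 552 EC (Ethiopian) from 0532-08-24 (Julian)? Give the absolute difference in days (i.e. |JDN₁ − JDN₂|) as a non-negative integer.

First date → JDN 1925735; second date → JDN 1915607.
The interval is |1925735 − 1915607| = 10128 days.

10128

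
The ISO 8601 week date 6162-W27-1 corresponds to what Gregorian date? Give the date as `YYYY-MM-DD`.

ISO week 1 of 6162 is the week containing the first Thursday of 6162.
Week 27, day 1 (Monday) lands on 6162-07-05.

6162-07-05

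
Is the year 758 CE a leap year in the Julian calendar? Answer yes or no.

758 mod 4 = 2, so it is a common year in the Julian calendar.

no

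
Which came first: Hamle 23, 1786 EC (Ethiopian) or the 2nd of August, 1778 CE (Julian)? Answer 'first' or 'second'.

second

Converting both to JDN: 2376514 vs 2370686; the smaller is the second.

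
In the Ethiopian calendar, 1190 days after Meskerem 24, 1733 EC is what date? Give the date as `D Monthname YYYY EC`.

28 Tahsas 1736 EC

Counting 1190 days forward from JDN 2356857 reaches JDN 2358047, which is 28 Tahsas 1736 EC.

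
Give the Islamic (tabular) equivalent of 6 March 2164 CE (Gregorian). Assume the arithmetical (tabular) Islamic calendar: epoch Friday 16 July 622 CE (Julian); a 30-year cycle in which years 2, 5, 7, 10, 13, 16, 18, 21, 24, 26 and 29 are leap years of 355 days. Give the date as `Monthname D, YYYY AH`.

Dhu al-Hijjah 12, 1589 AH

Both dates share Julian Day Number 2511510; in the tabular Islamic calendar that is 12 Dhu al-Hijjah 1589 AH.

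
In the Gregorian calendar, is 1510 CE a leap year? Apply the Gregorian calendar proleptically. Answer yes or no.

no

1510 is not divisible by 4, so it is a common year.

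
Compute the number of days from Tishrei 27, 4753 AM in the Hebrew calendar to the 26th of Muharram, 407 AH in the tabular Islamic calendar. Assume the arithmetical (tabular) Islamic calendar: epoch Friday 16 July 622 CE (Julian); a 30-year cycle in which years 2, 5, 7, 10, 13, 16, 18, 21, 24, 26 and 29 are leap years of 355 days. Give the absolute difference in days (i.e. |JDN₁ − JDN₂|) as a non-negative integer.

JDN of the first date = 2083656.
JDN of the second date = 2092338.
|2092338 − 2083656| = 8682.

8682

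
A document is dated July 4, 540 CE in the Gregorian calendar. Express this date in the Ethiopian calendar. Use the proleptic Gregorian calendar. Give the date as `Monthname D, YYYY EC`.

Julian Day Number of the source date = 1918476.
Converting JDN 1918476 to the Ethiopian calendar gives 8 Hamle 532 EC.

Hamle 8, 532 EC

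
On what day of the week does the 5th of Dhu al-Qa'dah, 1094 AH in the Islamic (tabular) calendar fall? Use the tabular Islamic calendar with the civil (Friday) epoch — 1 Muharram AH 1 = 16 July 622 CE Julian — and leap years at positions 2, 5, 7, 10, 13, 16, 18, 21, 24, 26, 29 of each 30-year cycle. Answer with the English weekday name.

Tuesday

Equivalently 26 October 1683 Gregorian, JDN 2336062.
JDN 2336062 mod 7 = 1, and JDN 0 was a Monday, so this is a Tuesday.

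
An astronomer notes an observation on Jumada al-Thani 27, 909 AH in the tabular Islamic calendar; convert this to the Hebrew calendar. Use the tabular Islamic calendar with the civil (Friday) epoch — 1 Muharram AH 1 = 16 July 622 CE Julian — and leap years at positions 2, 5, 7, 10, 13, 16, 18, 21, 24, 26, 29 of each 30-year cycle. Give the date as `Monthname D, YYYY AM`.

Kislev 29, 5264 AM

Julian Day Number of the source date = 2270379.
Converting JDN 2270379 to the Hebrew calendar gives 29 Kislev 5264 AM.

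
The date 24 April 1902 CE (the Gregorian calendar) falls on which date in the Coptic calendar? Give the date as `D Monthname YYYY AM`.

Both dates share Julian Day Number 2415864; in the Coptic calendar that is 16 Parmouti 1618 AM.

16 Parmouti 1618 AM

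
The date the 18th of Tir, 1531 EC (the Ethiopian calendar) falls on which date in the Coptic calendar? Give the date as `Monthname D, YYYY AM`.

Tobi 18, 1255 AM

Both dates share Julian Day Number 2283190; in the Coptic calendar that is 18 Tobi 1255 AM.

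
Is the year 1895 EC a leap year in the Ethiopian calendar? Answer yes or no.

yes

1895 mod 4 = 3; in the Ethiopian calendar a year is leap when year mod 4 = 3, so it is a leap year.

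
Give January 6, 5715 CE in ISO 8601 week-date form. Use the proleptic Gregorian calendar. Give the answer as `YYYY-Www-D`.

The weekday is Sunday (ISO weekday 7).
That Sunday belongs to ISO week 1 of ISO year 5715.

5715-W01-7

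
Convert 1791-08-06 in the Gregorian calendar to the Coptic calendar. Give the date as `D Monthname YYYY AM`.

Both dates share Julian Day Number 2375427; in the Coptic calendar that is 2 Mesori 1507 AM.

2 Mesori 1507 AM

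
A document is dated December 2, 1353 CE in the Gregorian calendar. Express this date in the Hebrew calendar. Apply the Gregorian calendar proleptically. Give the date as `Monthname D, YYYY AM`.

Julian Day Number of the source date = 2215569.
Converting JDN 2215569 to the Hebrew calendar gives 27 Kislev 5114 AM.

Kislev 27, 5114 AM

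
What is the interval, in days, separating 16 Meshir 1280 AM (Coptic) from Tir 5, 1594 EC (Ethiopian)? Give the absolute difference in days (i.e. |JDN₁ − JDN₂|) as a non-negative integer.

13838

JDN of the first date = 2292350.
JDN of the second date = 2306188.
|2306188 − 2292350| = 13838.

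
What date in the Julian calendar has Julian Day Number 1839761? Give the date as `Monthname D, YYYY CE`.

December 28, 324 CE

The proleptic Gregorian equivalent of JDN 1839761 is 29 December 324.
In the Julian calendar that day is December 28, 324 CE.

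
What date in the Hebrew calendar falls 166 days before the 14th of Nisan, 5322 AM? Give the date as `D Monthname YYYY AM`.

25 Tishrei 5322 AM

JDN of the 14th of Nisan, 5322 AM = 2291657.
2291657 − 166 = 2291491.
JDN 2291491 in the Hebrew calendar is 25 Tishrei 5322 AM.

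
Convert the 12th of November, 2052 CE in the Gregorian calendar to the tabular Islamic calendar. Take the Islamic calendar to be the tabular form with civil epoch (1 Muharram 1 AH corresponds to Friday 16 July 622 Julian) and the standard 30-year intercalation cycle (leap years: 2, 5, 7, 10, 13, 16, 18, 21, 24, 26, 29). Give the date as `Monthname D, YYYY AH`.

Rabi' al-Awwal 20, 1475 AH

Both dates share Julian Day Number 2470854; in the tabular Islamic calendar that is 20 Rabi' al-Awwal 1475 AH.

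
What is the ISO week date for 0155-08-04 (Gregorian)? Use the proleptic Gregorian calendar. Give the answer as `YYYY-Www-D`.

The weekday is Monday (ISO weekday 1).
That Monday belongs to ISO week 32 of ISO year 155.

0155-W32-1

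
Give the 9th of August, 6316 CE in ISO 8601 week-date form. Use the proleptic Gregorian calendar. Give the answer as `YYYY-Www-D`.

The weekday is Wednesday (ISO weekday 3).
That Wednesday belongs to ISO week 32 of ISO year 6316.

6316-W32-3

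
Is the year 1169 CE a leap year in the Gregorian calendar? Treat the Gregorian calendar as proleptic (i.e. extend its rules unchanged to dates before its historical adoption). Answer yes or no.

no

1169 is not divisible by 4, so it is a common year.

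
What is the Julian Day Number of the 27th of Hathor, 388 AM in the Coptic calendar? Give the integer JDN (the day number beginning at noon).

Equivalently 27 November 671 (proleptic Gregorian).
JDN 2299161 is 15 October 1582 CE (Gregorian); the target day is −332693 days from there, so JDN = 1966468.

1966468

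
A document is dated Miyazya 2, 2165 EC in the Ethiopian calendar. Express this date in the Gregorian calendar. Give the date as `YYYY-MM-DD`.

Julian Day Number of the source date = 2514833.
Converting JDN 2514833 to the Gregorian calendar gives 11 April 2173 CE.

2173-04-11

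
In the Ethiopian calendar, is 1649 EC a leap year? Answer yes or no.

1649 mod 4 = 1; in the Ethiopian calendar a year is leap when year mod 4 = 3, so it is a common year.

no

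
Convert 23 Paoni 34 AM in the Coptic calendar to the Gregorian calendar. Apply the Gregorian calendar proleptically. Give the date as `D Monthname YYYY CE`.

18 June 318 CE

Julian Day Number of the source date = 1837375.
Converting JDN 1837375 to the Gregorian calendar gives 18 June 318 CE.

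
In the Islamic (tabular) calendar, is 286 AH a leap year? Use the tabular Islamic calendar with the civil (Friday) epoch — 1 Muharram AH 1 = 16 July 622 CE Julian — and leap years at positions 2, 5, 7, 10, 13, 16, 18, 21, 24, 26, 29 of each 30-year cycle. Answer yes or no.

yes

Year 286 AH is year 16 of its 30-year cycle; leap positions are 2, 5, 7, 10, 13, 16, 18, 21, 24, 26, 29, so it is a leap year (355 days).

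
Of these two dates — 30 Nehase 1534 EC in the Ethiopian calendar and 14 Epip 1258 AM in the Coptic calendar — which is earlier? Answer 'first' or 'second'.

The two dates have Julian Day Numbers 2284508 and 2284462 respectively.
Since 2284462 < 2284508, the second date comes first.

second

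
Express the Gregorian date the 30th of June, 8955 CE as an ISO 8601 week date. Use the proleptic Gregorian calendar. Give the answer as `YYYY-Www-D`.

8955-W27-1

The weekday is Monday (ISO weekday 1).
That Monday belongs to ISO week 27 of ISO year 8955.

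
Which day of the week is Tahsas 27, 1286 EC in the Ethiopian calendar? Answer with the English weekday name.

In the proleptic Gregorian calendar this is 30 December 1293 (JDN 2193683).
Since JDN mod 7 = 2 (0 = Monday), the day is Wednesday.

Wednesday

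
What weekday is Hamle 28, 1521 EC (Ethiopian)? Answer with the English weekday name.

This is JDN 2279728 (1 August 1529 Gregorian).
Since JDN mod 7 = 3 (0 = Monday), the day is Thursday.

Thursday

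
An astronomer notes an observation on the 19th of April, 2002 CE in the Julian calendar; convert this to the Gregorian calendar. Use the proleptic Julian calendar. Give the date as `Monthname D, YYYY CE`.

May 2, 2002 CE

The Julian–Gregorian offset here is 13 days (Julian trailing).
19 April 2002 Julian + 13 days → 2 May 2002 Gregorian.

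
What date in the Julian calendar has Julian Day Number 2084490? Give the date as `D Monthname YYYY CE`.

9 January 995 CE

JDN 2084490 is 14 January 995 in the proleptic Gregorian calendar.
In the Julian calendar that day is 9 January 995 CE.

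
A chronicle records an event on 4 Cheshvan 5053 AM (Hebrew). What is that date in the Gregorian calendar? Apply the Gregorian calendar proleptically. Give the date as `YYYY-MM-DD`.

1292-10-23

Both dates share Julian Day Number 2193250; in the Gregorian calendar that is 23 October 1292 CE.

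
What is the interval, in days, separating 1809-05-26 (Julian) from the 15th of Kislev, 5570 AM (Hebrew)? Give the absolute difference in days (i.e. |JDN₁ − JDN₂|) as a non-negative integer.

169

JDN of the first date = 2381941.
JDN of the second date = 2382110.
|2382110 − 2381941| = 169.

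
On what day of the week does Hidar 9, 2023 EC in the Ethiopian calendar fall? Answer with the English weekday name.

Monday

This is JDN 2462824 (18 November 2030 Gregorian).
Since JDN mod 7 = 0 (0 = Monday), the day is Monday.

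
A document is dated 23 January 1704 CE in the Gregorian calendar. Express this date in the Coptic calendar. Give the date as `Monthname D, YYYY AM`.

Tobi 16, 1420 AM

Both dates share Julian Day Number 2343455; in the Coptic calendar that is 16 Tobi 1420 AM.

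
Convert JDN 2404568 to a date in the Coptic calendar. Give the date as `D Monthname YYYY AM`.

The Gregorian equivalent of JDN 2404568 is 20 May 1871.
In the Coptic calendar that day is 13 Pashons 1587 AM.

13 Pashons 1587 AM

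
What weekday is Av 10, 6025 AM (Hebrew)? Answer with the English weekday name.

In the Gregorian calendar this is 23 July 2265 (JDN 2548538).
Since JDN mod 7 = 6 (0 = Monday), the day is Sunday.

Sunday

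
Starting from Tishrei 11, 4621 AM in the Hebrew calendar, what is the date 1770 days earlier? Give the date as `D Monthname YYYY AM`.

JDN of Tishrei 11, 4621 AM = 2035445.
2035445 − 1770 = 2033675.
JDN 2033675 in the Hebrew calendar is 11 Kislev 4616 AM.

11 Kislev 4616 AM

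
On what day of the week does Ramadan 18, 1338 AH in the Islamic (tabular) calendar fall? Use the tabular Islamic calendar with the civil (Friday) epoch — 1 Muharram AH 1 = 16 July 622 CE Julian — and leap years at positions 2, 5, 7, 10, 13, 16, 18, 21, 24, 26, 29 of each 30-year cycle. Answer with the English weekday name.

Equivalently 5 June 1920 Gregorian, JDN 2422481.
2422481 ≡ 5 (mod 7); counting from Monday = 0 gives Saturday.

Saturday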